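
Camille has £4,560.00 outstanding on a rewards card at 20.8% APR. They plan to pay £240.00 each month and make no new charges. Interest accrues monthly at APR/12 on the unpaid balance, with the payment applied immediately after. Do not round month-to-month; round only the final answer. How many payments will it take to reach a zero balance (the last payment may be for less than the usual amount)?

Monthly rate r = 20.8%/12 = 1.73333% = 0.0173333.
Recurrence: B ← B·(1+r) − £240.00.
Month 1: interest £79.04; balance after payment £4,399.04.
Month 2: interest £76.25; balance after payment £4,235.29.
Closed form: n = −ln(1 − rB₀/P)/ln(1+r) = −ln(0.67067)/ln(1.01733) ≈ 23.246, so the balance reaches zero during payment 24.

24 months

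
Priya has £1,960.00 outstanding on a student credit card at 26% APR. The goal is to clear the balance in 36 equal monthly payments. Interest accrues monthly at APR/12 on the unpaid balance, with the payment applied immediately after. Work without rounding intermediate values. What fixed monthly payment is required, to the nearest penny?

Monthly rate r = 26%/12 = 2.16667% = 0.0216667.
Level-payment amortization: P = B₀·r / (1 − (1+r)^(−n)) = 1960.00·0.0216667 / (1 − 1.02167^(−36)).
Denominator 1 − (1+r)^(−36) = 0.537759567.
P = 42.4667 / 0.537759567 ≈ 78.97.

£78.97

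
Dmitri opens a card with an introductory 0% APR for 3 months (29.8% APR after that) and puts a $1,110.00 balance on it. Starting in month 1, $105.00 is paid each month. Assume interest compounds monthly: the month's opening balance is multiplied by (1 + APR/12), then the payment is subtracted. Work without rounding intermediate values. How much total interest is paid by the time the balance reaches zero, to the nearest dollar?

Promo months 1–3 at r₀ = 0%/12 = 0; months 4+ at r₁ = 29.8%/12 = 0.0248333.
After month 3 (no interest yet): B = $1,110.00 − 3·$105.00 = $795.00.
Then at r₁ with $105.00/mo: n₂ = −ln(1 − r₁·B/P)/ln(1+r₁) ≈ 8.49 → 9 more payments.
Total paid = 11·$105.00 + $51.88 = $1,206.88; interest = $1,206.88 − $1,110.00 = $96.88.

$97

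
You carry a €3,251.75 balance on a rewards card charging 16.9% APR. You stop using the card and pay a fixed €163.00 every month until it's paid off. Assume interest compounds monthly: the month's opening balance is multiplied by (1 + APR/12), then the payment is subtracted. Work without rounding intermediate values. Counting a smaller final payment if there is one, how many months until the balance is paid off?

Monthly rate r = 16.9%/12 = 1.40833% = 0.0140833.
Recurrence: B ← B·(1+r) − €163.00.
Month 1: interest €45.80; balance after payment €3,134.55.
Month 2: interest €44.14; balance after payment €3,015.69.
Closed form: n = −ln(1 − rB₀/P)/ln(1+r) = −ln(0.71905)/ln(1.01408) ≈ 23.584, so the balance reaches zero during payment 24.

24 payments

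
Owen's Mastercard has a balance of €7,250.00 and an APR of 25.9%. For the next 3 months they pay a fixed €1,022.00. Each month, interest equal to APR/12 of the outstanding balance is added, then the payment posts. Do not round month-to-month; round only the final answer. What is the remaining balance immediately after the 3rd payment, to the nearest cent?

Monthly rate r = 25.9%/12 = 2.15833% = 0.0215833.
Each month: B ← B·(1+r) − €1,022.00.
Month 1: interest €156.48; balance after payment €6,384.48.
Month 2: interest €137.80; balance after payment €5,500.28.
Month 3: interest €118.71; balance after payment €4,596.99.

€4,596.99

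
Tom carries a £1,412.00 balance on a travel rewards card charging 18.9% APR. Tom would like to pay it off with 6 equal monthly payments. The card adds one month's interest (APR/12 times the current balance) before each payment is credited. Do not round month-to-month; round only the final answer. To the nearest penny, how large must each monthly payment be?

£248.47

Monthly rate r = 18.9%/12 = 1.575% = 0.01575.
Level-payment amortization: P = B₀·r / (1 − (1+r)^(−n)) = 1412.00·0.01575 / (1 − 1.01575^(−6)).
Denominator 1 − (1+r)^(−6) = 0.0895019626.
P = 22.239 / 0.0895019626 ≈ 248.47.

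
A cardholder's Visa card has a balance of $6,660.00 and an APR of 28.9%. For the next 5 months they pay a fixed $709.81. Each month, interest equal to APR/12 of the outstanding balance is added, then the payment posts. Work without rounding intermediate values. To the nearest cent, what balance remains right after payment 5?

Monthly rate r = 28.9%/12 = 2.40833% = 0.0240833.
Each month: B ← B·(1+r) − $709.81.
Month 1: interest $160.39; balance after payment $6,110.59.
Month 2: interest $147.16; balance after payment $5,547.94.
Month 3: interest $133.61; balance after payment $4,971.74.
Month 4: interest $119.74; balance after payment $4,381.67.
Month 5: interest $105.53; balance after payment $3,777.38.

$3,777.38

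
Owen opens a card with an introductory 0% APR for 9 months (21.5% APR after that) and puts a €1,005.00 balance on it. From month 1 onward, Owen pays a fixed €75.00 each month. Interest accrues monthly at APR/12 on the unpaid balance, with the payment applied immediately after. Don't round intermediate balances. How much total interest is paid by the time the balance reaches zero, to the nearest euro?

Promo months 1–9 at r₀ = 0%/12 = 0; months 10+ at r₁ = 21.5%/12 = 0.0179167.
After month 9 (no interest yet): B = €1,005.00 − 9·€75.00 = €330.00.
Then at r₁ with €75.00/mo: n₂ = −ln(1 − r₁·B/P)/ln(1+r₁) ≈ 4.62 → 5 more payments.
Total paid = 13·€75.00 + €46.96 = €1,021.96; interest = €1,021.96 − €1,005.00 = €16.96.

€17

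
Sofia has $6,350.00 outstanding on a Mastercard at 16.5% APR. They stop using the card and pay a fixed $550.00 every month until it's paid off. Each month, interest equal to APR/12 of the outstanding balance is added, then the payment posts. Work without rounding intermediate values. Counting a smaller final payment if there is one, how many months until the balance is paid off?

Monthly rate r = 16.5%/12 = 1.375% = 0.01375.
Recurrence: B ← B·(1+r) − $550.00.
Month 1: interest $87.31; balance after payment $5,887.31.
Month 2: interest $80.95; balance after payment $5,418.26.
Closed form: n = −ln(1 − rB₀/P)/ln(1+r) = −ln(0.84125)/ln(1.01375) ≈ 12.658, so the balance reaches zero during payment 13.

13 payments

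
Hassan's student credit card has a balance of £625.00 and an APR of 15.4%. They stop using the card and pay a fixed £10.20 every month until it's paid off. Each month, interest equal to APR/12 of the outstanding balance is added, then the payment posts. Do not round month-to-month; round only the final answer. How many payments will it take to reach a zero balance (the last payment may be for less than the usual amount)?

Monthly rate r = 15.4%/12 = 1.28333% = 0.0128333.
Recurrence: B ← B·(1+r) − £10.20.
Month 1: interest £8.02; balance after payment £622.82.
Month 2: interest £7.99; balance after payment £620.61.
Closed form: n = −ln(1 − rB₀/P)/ln(1+r) = −ln(0.21364)/ln(1.01283) ≈ 121.039, so the balance reaches zero during payment 122.

122 months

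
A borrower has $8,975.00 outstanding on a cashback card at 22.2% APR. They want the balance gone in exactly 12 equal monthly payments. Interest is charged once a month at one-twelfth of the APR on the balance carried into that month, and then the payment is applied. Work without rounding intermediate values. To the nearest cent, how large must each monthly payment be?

$840.87

Monthly rate r = 22.2%/12 = 1.85% = 0.0185.
Level-payment amortization: P = B₀·r / (1 − (1+r)^(−n)) = 8975.00·0.0185 / (1 − 1.0185^(−12)).
Denominator 1 − (1+r)^(−12) = 0.197458314.
P = 166.037 / 0.197458314 ≈ 840.87.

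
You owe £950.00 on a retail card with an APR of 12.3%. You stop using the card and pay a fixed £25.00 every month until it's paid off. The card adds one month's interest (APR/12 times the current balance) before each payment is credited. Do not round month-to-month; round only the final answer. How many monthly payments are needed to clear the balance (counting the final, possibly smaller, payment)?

49 payments

Monthly rate r = 12.3%/12 = 1.025% = 0.01025.
Recurrence: B ← B·(1+r) − £25.00.
Month 1: interest £9.74; balance after payment £934.74.
Month 2: interest £9.58; balance after payment £919.32.
Closed form: n = −ln(1 − rB₀/P)/ln(1+r) = −ln(0.6105)/ln(1.01025) ≈ 48.390, so the balance reaches zero during payment 49.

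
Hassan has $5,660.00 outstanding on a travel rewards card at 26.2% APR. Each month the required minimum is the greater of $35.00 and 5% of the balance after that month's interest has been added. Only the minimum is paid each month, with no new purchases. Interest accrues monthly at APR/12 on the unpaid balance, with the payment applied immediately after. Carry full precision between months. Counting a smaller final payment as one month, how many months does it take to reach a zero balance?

97 months

Monthly rate r = 26.2%/12 = 2.18333% = 0.0218333.
While 5% of the post-interest balance exceeds $35.00, each month B ← (B·(1+r))·(1 − 0.05), i.e. B shrinks by the factor (1+r)·0.95 = 0.97074.
This holds for months 1–72. Entering month 73 the balance is $667.24; 5% of the post-interest balance is now below $35.00, so the flat $35.00 minimum applies from here.
From month 73 a fixed $35.00 at rate r clears $667.24 in 25 more payments. Total: 72 + 25 = 97 months.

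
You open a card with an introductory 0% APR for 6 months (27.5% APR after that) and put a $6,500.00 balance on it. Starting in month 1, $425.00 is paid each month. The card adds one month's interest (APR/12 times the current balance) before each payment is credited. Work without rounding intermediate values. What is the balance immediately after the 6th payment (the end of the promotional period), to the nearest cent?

Promo months 1–6 at r₀ = 0%/12 = 0; months 7+ at r₁ = 27.5%/12 = 0.0229167.
After month 6 (no interest yet): B = $6,500.00 − 6·$425.00 = $3,950.00.

$3,950.00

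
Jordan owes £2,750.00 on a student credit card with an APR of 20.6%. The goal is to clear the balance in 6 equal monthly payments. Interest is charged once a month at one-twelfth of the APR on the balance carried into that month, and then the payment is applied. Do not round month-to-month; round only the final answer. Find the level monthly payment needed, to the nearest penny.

Monthly rate r = 20.6%/12 = 1.71667% = 0.0171667.
Level-payment amortization: P = B₀·r / (1 − (1+r)^(−n)) = 2750.00·0.0171667 / (1 − 1.01717^(−6)).
Denominator 1 − (1+r)^(−6) = 0.097084138.
P = 47.2083 / 0.097084138 ≈ 486.26.

£486.26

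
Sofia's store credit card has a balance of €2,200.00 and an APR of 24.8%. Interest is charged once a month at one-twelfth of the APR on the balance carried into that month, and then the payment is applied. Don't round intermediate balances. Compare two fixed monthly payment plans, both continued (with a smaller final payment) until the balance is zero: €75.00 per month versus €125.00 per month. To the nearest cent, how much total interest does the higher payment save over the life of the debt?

Monthly rate r = 24.8%/12 = 2.06667% = 0.0206667.
At €75.00/mo: n = ⌈−ln(1 − rB₀/P)/ln(1+r)⌉ = 46 payments (last €42.16); total interest = total paid − €2,200.00 = €1,217.16.
At €125.00/mo: 23 payments (last €12.98); total interest €562.98.
Interest saved = €1,217.16 − €562.98 = €654.18.

€654.18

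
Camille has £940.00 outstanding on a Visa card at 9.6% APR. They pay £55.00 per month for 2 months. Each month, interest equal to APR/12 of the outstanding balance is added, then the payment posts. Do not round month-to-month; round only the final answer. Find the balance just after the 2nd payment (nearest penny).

Monthly rate r = 9.6%/12 = 0.8% = 0.008.
Each month: B ← B·(1+r) − £55.00.
Month 1: interest £7.52; balance after payment £892.52.
Month 2: interest £7.14; balance after payment £844.66.

£844.66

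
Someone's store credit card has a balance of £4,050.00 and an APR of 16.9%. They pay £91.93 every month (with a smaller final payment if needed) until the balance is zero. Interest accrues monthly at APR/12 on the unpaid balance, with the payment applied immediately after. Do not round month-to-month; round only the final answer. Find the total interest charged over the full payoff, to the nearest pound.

Monthly rate r = 16.9%/12 = 1.40833% = 0.0140833.
Payoff takes n = ⌈−ln(1 − rB₀/P)/ln(1+r)⌉ = ⌈69.271⌉ = 70 payments; the last is £25.01.
Total paid = 69·£91.93 + £25.01 = £6,368.18.
Total interest = total paid − principal = £6,368.18 − £4,050.00 = £2,318.18.

£2,318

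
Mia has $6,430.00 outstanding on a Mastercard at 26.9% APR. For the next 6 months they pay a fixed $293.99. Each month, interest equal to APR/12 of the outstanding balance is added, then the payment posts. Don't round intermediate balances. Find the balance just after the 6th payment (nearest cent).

Monthly rate r = 26.9%/12 = 2.24167% = 0.0224167.
Each month: B ← B·(1+r) − $293.99.
Month 1: interest $144.14; balance after payment $6,280.15.
Month 2: interest $140.78; balance after payment $6,126.94.
Month 3: interest $137.35; balance after payment $5,970.29.
Month 4: interest $133.83; balance after payment $5,810.14.
Month 5: interest $130.24; balance after payment $5,646.39.
Month 6: interest $126.57; balance after payment $5,478.98.

$5,478.98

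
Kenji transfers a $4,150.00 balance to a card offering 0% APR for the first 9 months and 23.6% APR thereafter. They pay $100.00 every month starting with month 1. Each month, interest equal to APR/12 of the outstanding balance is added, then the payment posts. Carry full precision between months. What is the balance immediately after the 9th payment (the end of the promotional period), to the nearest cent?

Promo months 1–9 at r₀ = 0%/12 = 0; months 10+ at r₁ = 23.6%/12 = 0.0196667.
After month 9 (no interest yet): B = $4,150.00 − 9·$100.00 = $3,250.00.

$3,250.00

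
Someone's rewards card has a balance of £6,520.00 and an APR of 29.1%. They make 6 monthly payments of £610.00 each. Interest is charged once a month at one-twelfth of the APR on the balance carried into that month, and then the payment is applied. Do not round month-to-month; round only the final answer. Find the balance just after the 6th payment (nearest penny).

£3,638.87

Monthly rate r = 29.1%/12 = 2.425% = 0.02425.
Each month: B ← B·(1+r) − £610.00.
Month 1: interest £158.11; balance after payment £6,068.11.
Month 2: interest £147.15; balance after payment £5,605.26.
Month 3: interest £135.93; balance after payment £5,131.19.
Month 4: interest £124.43; balance after payment £4,645.62.
Month 5: interest £112.66; balance after payment £4,148.28.
Month 6: interest £100.60; balance after payment £3,638.87.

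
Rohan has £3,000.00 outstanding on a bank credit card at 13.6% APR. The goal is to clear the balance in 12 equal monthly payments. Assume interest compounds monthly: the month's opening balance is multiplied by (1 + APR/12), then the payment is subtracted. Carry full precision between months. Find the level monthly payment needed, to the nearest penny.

£268.80

Monthly rate r = 13.6%/12 = 1.13333% = 0.0113333.
Level-payment amortization: P = B₀·r / (1 − (1+r)^(−n)) = 3000.00·0.0113333 / (1 − 1.01133^(−12)).
Denominator 1 − (1+r)^(−12) = 0.126489481.
P = 34 / 0.126489481 ≈ 268.80.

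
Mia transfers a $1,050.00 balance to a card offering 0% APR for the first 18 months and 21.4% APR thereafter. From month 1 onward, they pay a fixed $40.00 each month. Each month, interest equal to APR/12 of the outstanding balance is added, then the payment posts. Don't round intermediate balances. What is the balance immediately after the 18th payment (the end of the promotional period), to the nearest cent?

Promo months 1–18 at r₀ = 0%/12 = 0; months 19+ at r₁ = 21.4%/12 = 0.0178333.
After month 18 (no interest yet): B = $1,050.00 − 18·$40.00 = $330.00.

$330.00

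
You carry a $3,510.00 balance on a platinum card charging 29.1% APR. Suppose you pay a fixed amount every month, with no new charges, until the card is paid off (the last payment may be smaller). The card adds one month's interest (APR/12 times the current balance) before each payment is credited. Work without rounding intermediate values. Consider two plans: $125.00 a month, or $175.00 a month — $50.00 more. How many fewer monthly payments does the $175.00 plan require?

20 fewer payments

Monthly rate r = 29.1%/12 = 2.425% = 0.02425.
At $125.00/mo: n = ⌈−ln(1 − rB₀/P)/ln(1+r)⌉ = 48 payments (last $84.98); total interest = total paid − $3,510.00 = $2,449.98.
At $175.00/mo: 28 payments (last $141.62); total interest $1,356.62.
Payments saved = 48 − 28 = 20.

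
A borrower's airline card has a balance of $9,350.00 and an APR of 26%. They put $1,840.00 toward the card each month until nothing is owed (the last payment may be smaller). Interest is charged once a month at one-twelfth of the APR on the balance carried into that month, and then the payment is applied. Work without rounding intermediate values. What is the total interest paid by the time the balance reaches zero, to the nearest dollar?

Monthly rate r = 26%/12 = 2.16667% = 0.0216667.
Payoff takes n = ⌈−ln(1 − rB₀/P)/ln(1+r)⌉ = ⌈5.442⌉ = 6 payments; the last is $817.71.
Total paid = 5·$1,840.00 + $817.71 = $10,017.71.
Total interest = total paid − principal = $10,017.71 − $9,350.00 = $667.71.

$668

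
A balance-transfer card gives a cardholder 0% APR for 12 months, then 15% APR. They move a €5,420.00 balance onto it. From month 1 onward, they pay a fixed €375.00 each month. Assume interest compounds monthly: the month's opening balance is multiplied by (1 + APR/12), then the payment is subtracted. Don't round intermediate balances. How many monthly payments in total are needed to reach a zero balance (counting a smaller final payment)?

15 payments

Promo months 1–12 at r₀ = 0%/12 = 0; months 13+ at r₁ = 15%/12 = 0.0125.
After month 12 (no interest yet): B = €5,420.00 − 12·€375.00 = €920.00.
Then at r₁ with €375.00/mo: n₂ = −ln(1 − r₁·B/P)/ln(1+r₁) ≈ 2.51 → 3 more payments.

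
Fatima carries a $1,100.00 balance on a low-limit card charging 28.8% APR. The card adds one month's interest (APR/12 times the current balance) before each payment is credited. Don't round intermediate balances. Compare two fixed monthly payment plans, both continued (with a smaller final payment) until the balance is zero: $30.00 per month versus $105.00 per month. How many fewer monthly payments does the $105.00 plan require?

Monthly rate r = 28.8%/12 = 2.4% = 0.024.
At $30.00/mo: n = ⌈−ln(1 − rB₀/P)/ln(1+r)⌉ = 90 payments (last $12.09); total interest = total paid − $1,100.00 = $1,582.09.
At $105.00/mo: 13 payments (last $22.30); total interest $182.30.
Payments saved = 90 − 13 = 77.

77 fewer payments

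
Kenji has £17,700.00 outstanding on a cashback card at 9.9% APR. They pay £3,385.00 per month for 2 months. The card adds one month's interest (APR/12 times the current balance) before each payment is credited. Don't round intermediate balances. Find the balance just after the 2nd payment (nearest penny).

£11,195.33

Monthly rate r = 9.9%/12 = 0.825% = 0.00825.
Each month: B ← B·(1+r) − £3,385.00.
Month 1: interest £146.03; balance after payment £14,461.03.
Month 2: interest £119.30; balance after payment £11,195.33.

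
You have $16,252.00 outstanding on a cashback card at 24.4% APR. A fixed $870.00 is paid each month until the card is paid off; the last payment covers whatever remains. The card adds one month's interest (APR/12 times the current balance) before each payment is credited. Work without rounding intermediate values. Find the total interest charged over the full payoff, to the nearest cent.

Monthly rate r = 24.4%/12 = 2.03333% = 0.0203333.
Payoff takes n = ⌈−ln(1 − rB₀/P)/ln(1+r)⌉ = ⌈23.735⌉ = 24 payments; the last is $641.18.
Total paid = 23·$870.00 + $641.18 = $20,651.18.
Total interest = total paid − principal = $20,651.18 − $16,252.00 = $4,399.18.

$4,399.18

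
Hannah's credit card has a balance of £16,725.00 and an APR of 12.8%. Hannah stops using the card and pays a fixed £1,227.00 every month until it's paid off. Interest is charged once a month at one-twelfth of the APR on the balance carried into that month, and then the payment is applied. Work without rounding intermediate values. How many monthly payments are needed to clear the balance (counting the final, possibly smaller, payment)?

Monthly rate r = 12.8%/12 = 1.06667% = 0.0106667.
Recurrence: B ← B·(1+r) − £1,227.00.
Month 1: interest £178.40; balance after payment £15,676.40.
Month 2: interest £167.21; balance after payment £14,616.61.
Closed form: n = −ln(1 − rB₀/P)/ln(1+r) = −ln(0.8546)/ln(1.01067) ≈ 14.808, so the balance reaches zero during payment 15.

15 months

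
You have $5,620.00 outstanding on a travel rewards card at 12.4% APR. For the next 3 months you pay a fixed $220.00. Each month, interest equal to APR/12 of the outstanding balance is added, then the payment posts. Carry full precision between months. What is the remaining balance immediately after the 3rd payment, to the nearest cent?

Monthly rate r = 12.4%/12 = 1.03333% = 0.0103333.
Each month: B ← B·(1+r) − $220.00.
Month 1: interest $58.07; balance after payment $5,458.07.
Month 2: interest $56.40; balance after payment $5,294.47.
Month 3: interest $54.71; balance after payment $5,129.18.

$5,129.18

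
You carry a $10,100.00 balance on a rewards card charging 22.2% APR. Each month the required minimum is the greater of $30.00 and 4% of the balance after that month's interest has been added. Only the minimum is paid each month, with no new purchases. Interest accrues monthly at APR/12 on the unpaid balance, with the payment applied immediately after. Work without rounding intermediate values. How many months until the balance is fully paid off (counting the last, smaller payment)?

Monthly rate r = 22.2%/12 = 1.85% = 0.0185.
While 4% of the post-interest balance exceeds $30.00, each month B ← (B·(1+r))·(1 − 0.04), i.e. B shrinks by the factor (1+r)·0.96 = 0.97776.
This holds for months 1–117. Entering month 118 the balance is $726.94; 4% of the post-interest balance is now below $30.00, so the flat $30.00 minimum applies from here.
From month 118 a fixed $30.00 at rate r clears $726.94 in 33 more payments. Total: 117 + 33 = 150 months.

150 months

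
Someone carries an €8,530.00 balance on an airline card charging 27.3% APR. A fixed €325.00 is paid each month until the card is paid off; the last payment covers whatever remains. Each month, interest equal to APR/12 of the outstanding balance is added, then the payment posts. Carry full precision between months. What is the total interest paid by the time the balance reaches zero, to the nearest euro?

€4,605

Monthly rate r = 27.3%/12 = 2.275% = 0.02275.
Payoff takes n = ⌈−ln(1 − rB₀/P)/ln(1+r)⌉ = ⌈40.412⌉ = 41 payments; the last is €134.73.
Total paid = 40·€325.00 + €134.73 = €13,134.73.
Total interest = total paid − principal = €13,134.73 − €8,530.00 = €4,604.73.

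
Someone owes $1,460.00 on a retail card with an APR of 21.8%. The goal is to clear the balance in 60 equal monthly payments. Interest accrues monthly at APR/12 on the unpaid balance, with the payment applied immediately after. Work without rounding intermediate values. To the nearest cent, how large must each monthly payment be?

Monthly rate r = 21.8%/12 = 1.81667% = 0.0181667.
Level-payment amortization: P = B₀·r / (1 − (1+r)^(−n)) = 1460.00·0.0181667 / (1 − 1.01817^(−60)).
Denominator 1 − (1+r)^(−60) = 0.660478317.
P = 26.5233 / 0.660478317 ≈ 40.16.

$40.16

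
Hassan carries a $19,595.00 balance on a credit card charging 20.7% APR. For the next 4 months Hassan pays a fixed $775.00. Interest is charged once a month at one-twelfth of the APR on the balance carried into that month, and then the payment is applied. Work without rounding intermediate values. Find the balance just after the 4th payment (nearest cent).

Monthly rate r = 20.7%/12 = 1.725% = 0.01725.
Each month: B ← B·(1+r) − $775.00.
Month 1: interest $338.01; balance after payment $19,158.01.
Month 2: interest $330.48; balance after payment $18,713.49.
Month 3: interest $322.81; balance after payment $18,261.30.
Month 4: interest $315.01; balance after payment $17,801.30.

$17,801.30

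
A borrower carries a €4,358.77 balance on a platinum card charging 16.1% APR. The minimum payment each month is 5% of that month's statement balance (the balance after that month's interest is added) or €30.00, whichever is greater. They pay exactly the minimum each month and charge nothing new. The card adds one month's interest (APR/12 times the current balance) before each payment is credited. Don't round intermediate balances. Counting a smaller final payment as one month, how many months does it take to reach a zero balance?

Monthly rate r = 16.1%/12 = 1.34167% = 0.0134167.
While 5% of the post-interest balance exceeds €30.00, each month B ← (B·(1+r))·(1 − 0.05), i.e. B shrinks by the factor (1+r)·0.95 = 0.96275.
This holds for months 1–53. Entering month 54 the balance is €582.75; 5% of the post-interest balance is now below €30.00, so the flat €30.00 minimum applies from here.
From month 54 a fixed €30.00 at rate r clears €582.75 in 23 more payments. Total: 53 + 23 = 76 months.

76 months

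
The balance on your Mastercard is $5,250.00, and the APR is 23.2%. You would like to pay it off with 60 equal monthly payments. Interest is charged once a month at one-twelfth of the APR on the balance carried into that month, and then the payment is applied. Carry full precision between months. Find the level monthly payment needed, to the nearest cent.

$148.60

Monthly rate r = 23.2%/12 = 1.93333% = 0.0193333.
Level-payment amortization: P = B₀·r / (1 − (1+r)^(−n)) = 5250.00·0.0193333 / (1 − 1.01933^(−60)).
Denominator 1 − (1+r)^(−60) = 0.683023972.
P = 101.5 / 0.683023972 ≈ 148.60.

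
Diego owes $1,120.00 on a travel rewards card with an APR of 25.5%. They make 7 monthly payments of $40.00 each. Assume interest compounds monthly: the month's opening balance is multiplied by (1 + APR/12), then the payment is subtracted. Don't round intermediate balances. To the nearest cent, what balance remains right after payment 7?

$999.11

Monthly rate r = 25.5%/12 = 2.125% = 0.02125.
Each month: B ← B·(1+r) − $40.00.
Month 1: interest $23.80; balance after payment $1,103.80.
Month 2: interest $23.46; balance after payment $1,087.26.
Month 3: interest $23.10; balance after payment $1,070.36.
Month 4: interest $22.75; balance after payment $1,053.11.
Month 5: interest $22.38; balance after payment $1,035.48.
Month 6: interest $22.00; balance after payment $1,017.49.
Month 7: interest $21.62; balance after payment $999.11.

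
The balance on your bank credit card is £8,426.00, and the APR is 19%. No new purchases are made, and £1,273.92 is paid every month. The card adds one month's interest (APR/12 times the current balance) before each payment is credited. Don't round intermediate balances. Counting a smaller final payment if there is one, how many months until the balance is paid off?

8 months

Monthly rate r = 19%/12 = 1.58333% = 0.0158333.
Recurrence: B ← B·(1+r) − £1,273.92.
Month 1: interest £133.41; balance after payment £7,285.49.
Month 2: interest £115.35; balance after payment £6,126.93.
Closed form: n = −ln(1 − rB₀/P)/ln(1+r) = −ln(0.89527)/ln(1.01583) ≈ 7.042, so the balance reaches zero during payment 8.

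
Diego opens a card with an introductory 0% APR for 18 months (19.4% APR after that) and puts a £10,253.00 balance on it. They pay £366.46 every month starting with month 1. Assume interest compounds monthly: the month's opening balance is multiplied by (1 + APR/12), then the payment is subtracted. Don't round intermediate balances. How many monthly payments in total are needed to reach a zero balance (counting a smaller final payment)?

29 months

Promo months 1–18 at r₀ = 0%/12 = 0; months 19+ at r₁ = 19.4%/12 = 0.0161667.
After month 18 (no interest yet): B = £10,253.00 − 18·£366.46 = £3,656.72.
Then at r₁ with £366.46/mo: n₂ = −ln(1 − r₁·B/P)/ln(1+r₁) ≈ 10.97 → 11 more payments.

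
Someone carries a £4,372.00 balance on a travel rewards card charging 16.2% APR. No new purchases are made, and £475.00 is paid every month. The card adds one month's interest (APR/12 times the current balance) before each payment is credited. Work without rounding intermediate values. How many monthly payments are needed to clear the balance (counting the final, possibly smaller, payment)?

Monthly rate r = 16.2%/12 = 1.35% = 0.0135.
Recurrence: B ← B·(1+r) − £475.00.
Month 1: interest £59.02; balance after payment £3,956.02.
Month 2: interest £53.41; balance after payment £3,534.43.
Closed form: n = −ln(1 − rB₀/P)/ln(1+r) = −ln(0.87574)/ln(1.0135) ≈ 9.895, so the balance reaches zero during payment 10.

10 months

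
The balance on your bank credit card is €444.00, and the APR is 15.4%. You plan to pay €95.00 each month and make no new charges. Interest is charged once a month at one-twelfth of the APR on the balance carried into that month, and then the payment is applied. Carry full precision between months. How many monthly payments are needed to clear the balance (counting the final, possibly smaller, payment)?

Monthly rate r = 15.4%/12 = 1.28333% = 0.0128333.
Recurrence: B ← B·(1+r) − €95.00.
Month 1: interest €5.70; balance after payment €354.70.
Month 2: interest €4.55; balance after payment €264.25.
Month 3: interest €3.39; balance after payment €172.64.
Month 4: interest €2.22; balance after payment €79.86.
Month 5: interest €1.02; balance after payment €0.00.

5 payments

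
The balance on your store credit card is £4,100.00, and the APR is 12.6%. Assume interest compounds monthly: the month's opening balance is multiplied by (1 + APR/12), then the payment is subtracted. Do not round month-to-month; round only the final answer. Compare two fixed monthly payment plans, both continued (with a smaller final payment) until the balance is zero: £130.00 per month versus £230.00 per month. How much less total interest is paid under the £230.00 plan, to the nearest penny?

£442.45

Monthly rate r = 12.6%/12 = 1.05% = 0.0105.
At £130.00/mo: n = ⌈−ln(1 − rB₀/P)/ln(1+r)⌉ = 39 payments (last £65.90); total interest = total paid − £4,100.00 = £905.90.
At £230.00/mo: 20 payments (last £193.45); total interest £463.45.
Interest saved = £905.90 − £463.45 = £442.45.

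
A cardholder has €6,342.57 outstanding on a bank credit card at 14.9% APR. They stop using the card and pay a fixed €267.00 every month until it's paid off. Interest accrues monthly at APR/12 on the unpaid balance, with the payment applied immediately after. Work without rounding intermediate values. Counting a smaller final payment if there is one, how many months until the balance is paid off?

Monthly rate r = 14.9%/12 = 1.24167% = 0.0124167.
Recurrence: B ← B·(1+r) − €267.00.
Month 1: interest €78.75; balance after payment €6,154.32.
Month 2: interest €76.42; balance after payment €5,963.74.
Closed form: n = −ln(1 − rB₀/P)/ln(1+r) = −ln(0.70504)/ln(1.01242) ≈ 28.322, so the balance reaches zero during payment 29.

29 payments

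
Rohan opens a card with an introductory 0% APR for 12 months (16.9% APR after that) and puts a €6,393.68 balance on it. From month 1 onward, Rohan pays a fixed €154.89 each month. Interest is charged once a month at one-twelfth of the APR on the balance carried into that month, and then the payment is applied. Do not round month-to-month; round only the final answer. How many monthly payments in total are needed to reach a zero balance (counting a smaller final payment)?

Promo months 1–12 at r₀ = 0%/12 = 0; months 13+ at r₁ = 16.9%/12 = 0.0140833.
After month 12 (no interest yet): B = €6,393.68 − 12·€154.89 = €4,535.00.
Then at r₁ with €154.89/mo: n₂ = −ln(1 − r₁·B/P)/ln(1+r₁) ≈ 38.01 → 39 more payments.

51 months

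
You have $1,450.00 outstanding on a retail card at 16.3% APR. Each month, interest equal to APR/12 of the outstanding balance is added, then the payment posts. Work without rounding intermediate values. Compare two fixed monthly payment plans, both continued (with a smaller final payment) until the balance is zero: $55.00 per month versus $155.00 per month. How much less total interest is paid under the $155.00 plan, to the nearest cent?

Monthly rate r = 16.3%/12 = 1.35833% = 0.0135833.
At $55.00/mo: n = ⌈−ln(1 − rB₀/P)/ln(1+r)⌉ = 33 payments (last $47.30); total interest = total paid − $1,450.00 = $357.30.
At $155.00/mo: 11 payments (last $11.34); total interest $111.34.
Interest saved = $357.30 − $111.34 = $245.96.

$245.96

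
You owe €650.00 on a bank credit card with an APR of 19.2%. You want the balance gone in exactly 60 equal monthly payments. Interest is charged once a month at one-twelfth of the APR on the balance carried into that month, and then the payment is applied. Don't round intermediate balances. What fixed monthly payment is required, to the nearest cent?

€16.93

Monthly rate r = 19.2%/12 = 1.6% = 0.016.
Level-payment amortization: P = B₀·r / (1 − (1+r)^(−n)) = 650.00·0.016 / (1 − 1.016^(−60)).
Denominator 1 − (1+r)^(−60) = 0.614186408.
P = 10.4 / 0.614186408 ≈ 16.93.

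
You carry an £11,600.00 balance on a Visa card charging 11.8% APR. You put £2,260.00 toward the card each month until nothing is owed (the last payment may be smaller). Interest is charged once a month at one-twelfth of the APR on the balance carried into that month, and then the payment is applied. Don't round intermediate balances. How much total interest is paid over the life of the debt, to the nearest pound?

Monthly rate r = 11.8%/12 = 0.983333% = 0.00983333.
Payoff takes n = ⌈−ln(1 − rB₀/P)/ln(1+r)⌉ = ⌈5.293⌉ = 6 payments; the last is £663.69.
Total paid = 5·£2,260.00 + £663.69 = £11,963.69.
Total interest = total paid − principal = £11,963.69 − £11,600.00 = £363.69.

£364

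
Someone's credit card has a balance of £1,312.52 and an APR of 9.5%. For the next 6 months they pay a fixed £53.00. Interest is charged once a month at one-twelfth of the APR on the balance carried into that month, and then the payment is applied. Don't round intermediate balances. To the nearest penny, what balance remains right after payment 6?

Monthly rate r = 9.5%/12 = 0.791667% = 0.00791667.
Each month: B ← B·(1+r) − £53.00.
Month 1: interest £10.39; balance after payment £1,269.91.
Month 2: interest £10.05; balance after payment £1,226.96.
Month 3: interest £9.71; balance after payment £1,183.68.
Month 4: interest £9.37; balance after payment £1,140.05.
Month 5: interest £9.03; balance after payment £1,096.07.
Month 6: interest £8.68; balance after payment £1,051.75.

£1,051.75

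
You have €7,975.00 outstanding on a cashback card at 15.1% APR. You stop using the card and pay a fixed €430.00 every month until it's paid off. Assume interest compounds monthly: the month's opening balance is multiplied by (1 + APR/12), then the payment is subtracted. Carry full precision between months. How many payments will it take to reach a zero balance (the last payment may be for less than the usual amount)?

22 months

Monthly rate r = 15.1%/12 = 1.25833% = 0.0125833.
Recurrence: B ← B·(1+r) − €430.00.
Month 1: interest €100.35; balance after payment €7,645.35.
Month 2: interest €96.20; balance after payment €7,311.56.
Closed form: n = −ln(1 − rB₀/P)/ln(1+r) = −ln(0.76662)/ln(1.01258) ≈ 21.253, so the balance reaches zero during payment 22.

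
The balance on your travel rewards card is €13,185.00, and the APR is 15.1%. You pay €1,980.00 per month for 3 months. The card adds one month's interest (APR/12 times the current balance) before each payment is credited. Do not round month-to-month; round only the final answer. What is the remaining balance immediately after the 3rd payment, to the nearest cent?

€7,673.96

Monthly rate r = 15.1%/12 = 1.25833% = 0.0125833.
Each month: B ← B·(1+r) − €1,980.00.
Month 1: interest €165.91; balance after payment €11,370.91.
Month 2: interest €143.08; balance after payment €9,534.00.
Month 3: interest €119.97; balance after payment €7,673.96.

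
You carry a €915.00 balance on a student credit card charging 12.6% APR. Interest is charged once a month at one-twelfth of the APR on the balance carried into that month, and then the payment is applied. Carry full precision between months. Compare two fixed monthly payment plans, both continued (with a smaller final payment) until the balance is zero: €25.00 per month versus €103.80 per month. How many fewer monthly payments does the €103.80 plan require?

37 fewer payments

Monthly rate r = 12.6%/12 = 1.05% = 0.0105.
At €25.00/mo: n = ⌈−ln(1 − rB₀/P)/ln(1+r)⌉ = 47 payments (last €10.84); total interest = total paid − €915.00 = €245.84.
At €103.80/mo: 10 payments (last €31.10); total interest €50.30.
Payments saved = 47 − 10 = 37.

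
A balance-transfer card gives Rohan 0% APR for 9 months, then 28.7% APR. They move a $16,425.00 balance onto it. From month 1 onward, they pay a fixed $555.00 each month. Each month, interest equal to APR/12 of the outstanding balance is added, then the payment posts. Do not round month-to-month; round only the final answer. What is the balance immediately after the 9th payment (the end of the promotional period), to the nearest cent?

Promo months 1–9 at r₀ = 0%/12 = 0; months 10+ at r₁ = 28.7%/12 = 0.0239167.
After month 9 (no interest yet): B = $16,425.00 − 9·$555.00 = $11,430.00.

$11,430.00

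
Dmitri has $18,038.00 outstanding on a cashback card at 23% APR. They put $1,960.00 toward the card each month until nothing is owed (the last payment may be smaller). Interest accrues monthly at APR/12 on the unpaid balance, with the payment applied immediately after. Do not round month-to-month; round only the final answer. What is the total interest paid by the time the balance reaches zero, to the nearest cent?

Monthly rate r = 23%/12 = 1.91667% = 0.0191667.
Payoff takes n = ⌈−ln(1 − rB₀/P)/ln(1+r)⌉ = ⌈10.222⌉ = 11 payments; the last is $437.60.
Total paid = 10·$1,960.00 + $437.60 = $20,037.60.
Total interest = total paid − principal = $20,037.60 − $18,038.00 = $1,999.60.

$1,999.60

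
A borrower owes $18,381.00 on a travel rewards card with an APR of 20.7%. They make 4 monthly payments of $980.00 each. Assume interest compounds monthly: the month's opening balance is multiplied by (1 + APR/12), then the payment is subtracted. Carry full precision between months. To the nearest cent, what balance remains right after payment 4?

$15,659.88

Monthly rate r = 20.7%/12 = 1.725% = 0.01725.
Each month: B ← B·(1+r) − $980.00.
Month 1: interest $317.07; balance after payment $17,718.07.
Month 2: interest $305.64; balance after payment $17,043.71.
Month 3: interest $294.00; balance after payment $16,357.71.
Month 4: interest $282.17; balance after payment $15,659.88.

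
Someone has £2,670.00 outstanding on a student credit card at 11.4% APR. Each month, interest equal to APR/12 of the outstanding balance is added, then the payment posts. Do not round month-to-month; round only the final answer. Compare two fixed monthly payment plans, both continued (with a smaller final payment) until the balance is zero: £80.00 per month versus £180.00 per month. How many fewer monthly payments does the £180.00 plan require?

24 fewer payments

Monthly rate r = 11.4%/12 = 0.95% = 0.0095.
At £80.00/mo: n = ⌈−ln(1 − rB₀/P)/ln(1+r)⌉ = 41 payments (last £26.70); total interest = total paid − £2,670.00 = £556.70.
At £180.00/mo: 17 payments (last £11.60); total interest £221.60.
Payments saved = 41 − 17 = 24.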